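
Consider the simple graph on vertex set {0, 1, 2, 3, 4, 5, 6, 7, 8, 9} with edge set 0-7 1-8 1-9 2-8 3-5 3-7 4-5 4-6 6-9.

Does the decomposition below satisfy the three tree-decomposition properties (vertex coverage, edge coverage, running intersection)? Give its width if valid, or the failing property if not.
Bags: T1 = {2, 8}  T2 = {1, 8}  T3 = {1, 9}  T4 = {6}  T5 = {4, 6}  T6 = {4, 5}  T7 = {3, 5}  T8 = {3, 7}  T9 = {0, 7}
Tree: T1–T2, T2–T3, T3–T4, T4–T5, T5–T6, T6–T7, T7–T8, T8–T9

A tree decomposition must satisfy three properties: every vertex lies in some bag; for every edge, both endpoints lie together in some bag; and for every vertex, the bags containing it form a connected subtree. Here edge (9,6) lies in no bag, so the decomposition is invalid.

No — edge (9,6) lies in no bag.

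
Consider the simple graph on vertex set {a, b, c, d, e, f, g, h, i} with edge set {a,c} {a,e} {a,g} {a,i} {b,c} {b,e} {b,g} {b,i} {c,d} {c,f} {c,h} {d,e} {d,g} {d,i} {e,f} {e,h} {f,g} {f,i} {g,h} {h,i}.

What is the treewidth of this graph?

4

A width-4 tree decomposition is:
Bags: B1 = {b, c, e, g, i}  B2 = {c, e, g, h, i}  B3 = {c, d, e, g, i}  B4 = {a, c, e, g, i}  B5 = {c, e, f, g, i}
Tree: B1–B2, B2–B3, B3–B4, B4–B5
Every bag has size at most 5, so the width is 5 − 1 = 4 and tw(G) ≤ 4. For the lower bound: the 5 vertex sets {b,e}, {g,h}, {c,d}, {i}, {a} are disjoint, each induces a connected subgraph, and every pair is joined by at least one edge of G. Contracting each set to a single vertex therefore yields K_{5} as a minor, and since treewidth is minor-monotone, tw(G) ≥ tw(K_{5}) = 4. Therefore the treewidth is 4.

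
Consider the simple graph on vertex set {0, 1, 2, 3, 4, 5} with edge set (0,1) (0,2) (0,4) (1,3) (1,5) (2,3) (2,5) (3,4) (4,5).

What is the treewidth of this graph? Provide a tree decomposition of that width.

Each bag holds 4 vertices, so the decomposition has width 3, which upper-bounds the treewidth. For the lower bound: the 4 vertex sets {4,5}, {0,2}, {3}, {1} are disjoint, each induces a connected subgraph, and every pair is joined by at least one edge of G. Contracting each set to a single vertex therefore yields K_{4} as a minor, and since treewidth is minor-monotone, tw(G) ≥ tw(K_{4}) = 3. Combining the bounds, tw(G) = 3.

Treewidth 3.
One such decomposition:
Bags: B1 = {0, 3, 4, 5}  B2 = {0, 2, 3, 5}  B3 = {0, 1, 3, 5}
Tree: B1–B2, B2–B3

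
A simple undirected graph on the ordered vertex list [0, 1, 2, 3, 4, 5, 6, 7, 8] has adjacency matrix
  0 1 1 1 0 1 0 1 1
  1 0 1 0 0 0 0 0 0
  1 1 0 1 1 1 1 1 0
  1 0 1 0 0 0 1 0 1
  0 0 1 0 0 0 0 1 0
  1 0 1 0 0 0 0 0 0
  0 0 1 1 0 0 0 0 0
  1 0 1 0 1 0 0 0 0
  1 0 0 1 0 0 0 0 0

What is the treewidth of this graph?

A width-2 tree decomposition is:
Bags: B1 = {0, 2, 7}  B2 = {0, 2, 3}  B3 = {2, 4, 7}  B4 = {0, 3, 8}  B5 = {0, 2, 5}  B6 = {2, 3, 6}  B7 = {0, 1, 2}
Tree: B1–B2, B1–B3, B2–B4, B1–B5, B2–B6, B1–B7
Each bag holds 3 vertices, so the decomposition has width 2, which upper-bounds the treewidth. For the lower bound, the 3 vertices {0, 3, 8} are pairwise adjacent, and any tree decomposition puts a clique entirely inside one bag — forcing width ≥ 2. Combining the bounds, tw(G) = 2.

2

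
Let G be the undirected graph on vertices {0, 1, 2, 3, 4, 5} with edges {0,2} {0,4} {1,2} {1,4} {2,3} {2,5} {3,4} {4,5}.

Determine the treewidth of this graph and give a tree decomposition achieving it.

Each bag holds 3 vertices, so the decomposition has width 2, which upper-bounds the treewidth. The edges 1–4–3–2–1 form a cycle, so G is not a tree and its treewidth is at least 2. Hence tw(G) = 2 exactly.

Treewidth 2.
One optimal decomposition is:
Bags: B1 = {1, 2, 4}  B2 = {2, 3, 4}  B3 = {0, 2, 4}  B4 = {2, 4, 5}
Tree: B1–B2, B2–B3, B3–B4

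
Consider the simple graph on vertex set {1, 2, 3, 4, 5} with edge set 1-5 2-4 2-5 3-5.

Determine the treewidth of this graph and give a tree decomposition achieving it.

Every bag has size at most 2, so the width is 2 − 1 = 1 and tw(G) ≤ 1. Since G has at least one edge (e.g. 2–5), it is not an edgeless graph, so tw(G) ≥ 1. Therefore the treewidth is 1.

Treewidth 1.
One such decomposition:
Bags: B1 = {2, 5}  B2 = {1, 5}  B3 = {2, 4}  B4 = {3, 5}
Tree: B1–B2, B1–B3, B1–B4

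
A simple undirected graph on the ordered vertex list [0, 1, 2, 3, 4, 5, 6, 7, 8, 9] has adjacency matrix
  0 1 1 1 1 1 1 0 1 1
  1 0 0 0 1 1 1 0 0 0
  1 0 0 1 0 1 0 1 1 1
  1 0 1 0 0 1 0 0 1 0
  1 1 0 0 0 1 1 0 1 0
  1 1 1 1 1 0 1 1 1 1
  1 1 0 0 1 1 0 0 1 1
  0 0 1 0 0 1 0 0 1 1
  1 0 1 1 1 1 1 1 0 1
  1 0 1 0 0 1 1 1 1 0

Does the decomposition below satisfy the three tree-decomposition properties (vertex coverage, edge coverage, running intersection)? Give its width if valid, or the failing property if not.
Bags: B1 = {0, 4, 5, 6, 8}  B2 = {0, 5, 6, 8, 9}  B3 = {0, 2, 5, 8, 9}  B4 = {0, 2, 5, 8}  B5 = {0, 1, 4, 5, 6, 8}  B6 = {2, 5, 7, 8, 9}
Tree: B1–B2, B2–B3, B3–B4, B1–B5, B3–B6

A tree decomposition must satisfy three properties: every vertex lies in some bag; for every edge, both endpoints lie together in some bag; and for every vertex, the bags containing it form a connected subtree. Here vertex 3 appears in no bag, so the decomposition is invalid.

No — vertex 3 appears in no bag.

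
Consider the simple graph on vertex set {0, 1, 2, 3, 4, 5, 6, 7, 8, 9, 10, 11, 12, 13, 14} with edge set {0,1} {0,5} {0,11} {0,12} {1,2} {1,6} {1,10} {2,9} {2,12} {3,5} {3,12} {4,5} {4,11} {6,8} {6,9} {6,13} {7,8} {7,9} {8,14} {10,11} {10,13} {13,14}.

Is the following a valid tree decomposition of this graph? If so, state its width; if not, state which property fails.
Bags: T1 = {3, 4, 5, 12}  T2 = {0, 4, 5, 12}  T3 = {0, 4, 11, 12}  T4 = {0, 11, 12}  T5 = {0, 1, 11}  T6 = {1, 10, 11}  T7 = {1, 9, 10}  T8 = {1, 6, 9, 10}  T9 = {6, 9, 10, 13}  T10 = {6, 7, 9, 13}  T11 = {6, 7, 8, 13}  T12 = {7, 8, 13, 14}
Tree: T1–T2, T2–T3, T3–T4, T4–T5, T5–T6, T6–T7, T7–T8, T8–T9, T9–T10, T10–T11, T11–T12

No — vertex 2 appears in no bag.

A tree decomposition must satisfy three properties: every vertex lies in some bag; for every edge, both endpoints lie together in some bag; and for every vertex, the bags containing it form a connected subtree. Here vertex 2 appears in no bag, so the decomposition is invalid.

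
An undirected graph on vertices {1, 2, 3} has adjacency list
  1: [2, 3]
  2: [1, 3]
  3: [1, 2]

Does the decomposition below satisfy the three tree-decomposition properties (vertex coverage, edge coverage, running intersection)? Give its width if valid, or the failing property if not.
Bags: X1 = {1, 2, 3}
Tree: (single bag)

Vertex coverage: the bags together contain {1, 2, 3}, the full vertex set. Edge coverage: each edge of G has both endpoints in at least one bag. Running intersection: for every vertex, the bags containing it form a connected subtree. All three properties hold, so this is a valid tree decomposition of width max|bag| − 1 = 2, and hence tw(G) ≤ 2.

Yes; width 2.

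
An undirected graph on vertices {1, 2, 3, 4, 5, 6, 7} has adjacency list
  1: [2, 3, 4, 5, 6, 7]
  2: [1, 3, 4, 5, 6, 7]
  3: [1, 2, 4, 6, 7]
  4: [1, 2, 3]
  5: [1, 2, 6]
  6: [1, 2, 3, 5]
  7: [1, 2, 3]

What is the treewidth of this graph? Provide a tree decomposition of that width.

Treewidth 3.
One such decomposition:
Bags: B1 = {1, 2, 3, 6}  B2 = {1, 2, 5, 6}  B3 = {1, 2, 3, 7}  B4 = {1, 2, 3, 4}
Tree: B1–B2, B1–B3, B3–B4

Every bag has size at most 4, so the width is 4 − 1 = 3 and tw(G) ≤ 3. On the other hand G contains the 4-clique {1, 2, 3, 4}. A clique must lie in a single bag of any decomposition, so no decomposition can have width below 3. Therefore the treewidth is 3.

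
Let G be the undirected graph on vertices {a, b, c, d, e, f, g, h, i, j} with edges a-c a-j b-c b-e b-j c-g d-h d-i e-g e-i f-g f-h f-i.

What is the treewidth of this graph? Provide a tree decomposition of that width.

Treewidth 2.
One optimal decomposition is:
Bags: B1 = {d, h, i}  B2 = {f, h, i}  B3 = {e, f, i}  B4 = {e, f, g}  B5 = {b, e, g}  B6 = {b, c, g}  B7 = {b, c, j}  B8 = {a, c, j}
Tree: B1–B2, B2–B3, B3–B4, B4–B5, B5–B6, B6–B7, B7–B8

Every bag has size at most 3, so the width is 3 − 1 = 2 and tw(G) ≤ 2. For the lower bound, G contains the cycle d–h–f–i–d, so G is not a forest; only forests have treewidth ≤ 1, hence tw(G) ≥ 2. Hence tw(G) = 2 exactly.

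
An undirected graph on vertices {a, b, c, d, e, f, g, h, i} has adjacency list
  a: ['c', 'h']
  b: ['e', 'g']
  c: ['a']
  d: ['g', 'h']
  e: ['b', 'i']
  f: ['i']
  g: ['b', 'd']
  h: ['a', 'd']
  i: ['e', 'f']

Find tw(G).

A width-1 tree decomposition is:
Bags: B1 = {f, i}  B2 = {e, i}  B3 = {b, e}  B4 = {b, g}  B5 = {d, g}  B6 = {d, h}  B7 = {a, h}  B8 = {a, c}
Tree: B1–B2, B2–B3, B3–B4, B4–B5, B5–B6, B6–B7, B7–B8
Each bag holds 2 vertices, so the decomposition has width 1, which upper-bounds the treewidth. G has an edge, so its treewidth is at least 1. The upper and lower bounds meet at 1, so that is the treewidth.

1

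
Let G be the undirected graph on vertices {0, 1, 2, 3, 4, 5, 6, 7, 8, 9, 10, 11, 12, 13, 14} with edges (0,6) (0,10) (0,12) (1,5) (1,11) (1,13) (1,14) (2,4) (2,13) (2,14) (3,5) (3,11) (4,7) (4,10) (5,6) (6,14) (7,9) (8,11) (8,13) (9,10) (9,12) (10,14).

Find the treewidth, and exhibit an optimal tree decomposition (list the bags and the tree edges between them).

Treewidth 3.
One optimal decomposition is:
Bags: B1 = {3, 5, 8, 11}  B2 = {1, 5, 8, 11}  B3 = {1, 5, 8, 13}  B4 = {1, 5, 6, 13}  B5 = {1, 6, 13, 14}  B6 = {2, 6, 13, 14}  B7 = {0, 2, 6, 14}  B8 = {0, 2, 10, 14}  B9 = {0, 2, 4, 10}  B10 = {0, 4, 10, 12}  B11 = {4, 9, 10, 12}  B12 = {4, 7, 9, 12}
Tree: B1–B2, B2–B3, B3–B4, B4–B5, B5–B6, B6–B7, B7–B8, B8–B9, B9–B10, B10–B11, B11–B12

Every bag has size at most 4, so the width is 4 − 1 = 3 and tw(G) ≤ 3. For the lower bound: the 4 vertex sets {3,8,11}, {5}, {1}, {2,6,13,14} are disjoint, each induces a connected subgraph, and every pair is joined by at least one edge of G. Contracting each set to a single vertex therefore yields K_{4} as a minor, and since treewidth is minor-monotone, tw(G) ≥ tw(K_{4}) = 3. Hence tw(G) = 3 exactly.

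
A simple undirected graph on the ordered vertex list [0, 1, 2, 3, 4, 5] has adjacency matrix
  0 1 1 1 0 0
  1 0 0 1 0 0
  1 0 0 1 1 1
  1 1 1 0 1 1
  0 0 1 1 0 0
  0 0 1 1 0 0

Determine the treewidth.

A width-2 tree decomposition is:
Bags: B1 = {2, 3, 5}  B2 = {2, 3, 4}  B3 = {0, 2, 3}  B4 = {0, 1, 3}
Tree: B1–B2, B2–B3, B3–B4
Every bag has size at most 3, so the width is 3 − 1 = 2 and tw(G) ≤ 2. Conversely, {0, 1, 3} is a clique of size 3, and the vertices of any clique must share a bag in every tree decomposition; so some bag has ≥ 3 vertices and tw(G) ≥ 2. Combining the bounds, tw(G) = 2.

2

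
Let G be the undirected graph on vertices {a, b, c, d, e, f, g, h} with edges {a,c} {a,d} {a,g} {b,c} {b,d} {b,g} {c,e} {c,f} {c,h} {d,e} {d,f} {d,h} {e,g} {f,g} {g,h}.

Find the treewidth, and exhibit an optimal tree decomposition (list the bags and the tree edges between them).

Treewidth 3.
One optimal decomposition is:
Bags: B1 = {c, d, g, h}  B2 = {c, d, f, g}  B3 = {a, c, d, g}  B4 = {b, c, d, g}  B5 = {c, d, e, g}
Tree: B1–B2, B2–B3, B3–B4, B4–B5

Every bag has size at most 4, so the width is 4 − 1 = 3 and tw(G) ≤ 3. For the lower bound: the 4 vertex sets {d,h}, {f,g}, {c}, {a} are disjoint, each induces a connected subgraph, and every pair is joined by at least one edge of G. Contracting each set to a single vertex therefore yields K_{4} as a minor, and since treewidth is minor-monotone, tw(G) ≥ tw(K_{4}) = 3. The upper and lower bounds meet at 3, so that is the treewidth.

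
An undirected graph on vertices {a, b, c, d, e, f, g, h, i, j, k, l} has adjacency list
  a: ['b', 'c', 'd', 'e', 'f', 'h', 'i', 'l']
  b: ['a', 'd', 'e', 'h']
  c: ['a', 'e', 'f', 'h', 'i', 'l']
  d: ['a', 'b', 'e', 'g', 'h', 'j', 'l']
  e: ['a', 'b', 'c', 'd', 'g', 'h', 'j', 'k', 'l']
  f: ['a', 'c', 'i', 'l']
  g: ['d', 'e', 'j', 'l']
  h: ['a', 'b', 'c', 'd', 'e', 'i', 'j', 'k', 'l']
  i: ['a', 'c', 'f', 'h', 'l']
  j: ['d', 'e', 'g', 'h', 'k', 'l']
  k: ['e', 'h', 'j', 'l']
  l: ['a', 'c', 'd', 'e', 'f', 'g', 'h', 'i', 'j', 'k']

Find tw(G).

4

A width-4 tree decomposition is:
Bags: B1 = {a, c, e, h, l}  B2 = {a, d, e, h, l}  B3 = {d, e, h, j, l}  B4 = {a, c, h, i, l}  B5 = {a, b, d, e, h}  B6 = {d, e, g, j, l}  B7 = {a, c, f, i, l}  B8 = {e, h, j, k, l}
Tree: B1–B2, B2–B3, B1–B4, B2–B5, B3–B6, B4–B7, B3–B8
Every bag has size at most 5, so the width is 5 − 1 = 4 and tw(G) ≤ 4. Conversely, {d, e, g, j, l} is a clique of size 5, and the vertices of any clique must share a bag in every tree decomposition; so some bag has ≥ 5 vertices and tw(G) ≥ 4. Hence tw(G) = 4 exactly.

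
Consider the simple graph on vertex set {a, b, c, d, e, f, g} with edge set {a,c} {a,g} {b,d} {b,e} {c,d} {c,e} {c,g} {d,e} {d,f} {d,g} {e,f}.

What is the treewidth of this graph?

2

A width-2 tree decomposition is:
Bags: B1 = {c, d, e}  B2 = {c, d, g}  B3 = {b, d, e}  B4 = {a, c, g}  B5 = {d, e, f}
Tree: B1–B2, B1–B3, B2–B4, B1–B5
Each bag holds 3 vertices, so the decomposition has width 2, which upper-bounds the treewidth. Conversely, {c, d, g} is a clique of size 3, and the vertices of any clique must share a bag in every tree decomposition; so some bag has ≥ 3 vertices and tw(G) ≥ 2. Hence tw(G) = 2 exactly.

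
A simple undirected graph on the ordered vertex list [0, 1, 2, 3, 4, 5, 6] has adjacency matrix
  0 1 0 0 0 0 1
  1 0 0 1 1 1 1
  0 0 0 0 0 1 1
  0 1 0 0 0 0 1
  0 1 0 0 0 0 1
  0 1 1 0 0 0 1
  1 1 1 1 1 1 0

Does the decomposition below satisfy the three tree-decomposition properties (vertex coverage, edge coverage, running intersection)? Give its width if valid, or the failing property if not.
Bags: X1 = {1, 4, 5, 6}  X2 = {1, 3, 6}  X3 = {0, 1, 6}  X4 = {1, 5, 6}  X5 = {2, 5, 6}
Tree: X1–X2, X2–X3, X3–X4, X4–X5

No — bags containing vertex 5 are not connected in the tree.

A tree decomposition must satisfy three properties: every vertex lies in some bag; for every edge, both endpoints lie together in some bag; and for every vertex, the bags containing it form a connected subtree. Here bags containing vertex 5 are not connected in the tree, so the decomposition is invalid.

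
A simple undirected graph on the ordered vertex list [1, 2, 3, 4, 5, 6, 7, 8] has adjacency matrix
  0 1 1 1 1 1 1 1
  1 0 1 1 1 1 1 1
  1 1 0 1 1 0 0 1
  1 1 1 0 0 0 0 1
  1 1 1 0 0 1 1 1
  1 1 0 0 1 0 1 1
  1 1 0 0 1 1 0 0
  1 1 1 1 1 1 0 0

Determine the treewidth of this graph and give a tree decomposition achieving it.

Every bag has size at most 5, so the width is 5 − 1 = 4 and tw(G) ≤ 4. For the lower bound, the 5 vertices {1, 2, 3, 4, 8} are pairwise adjacent, and any tree decomposition puts a clique entirely inside one bag — forcing width ≥ 4. The upper and lower bounds meet at 4, so that is the treewidth.

Treewidth 4.
One optimal decomposition is:
Bags: B1 = {1, 2, 5, 6, 8}  B2 = {1, 2, 3, 5, 8}  B3 = {1, 2, 3, 4, 8}  B4 = {1, 2, 5, 6, 7}
Tree: B1–B2, B2–B3, B1–B4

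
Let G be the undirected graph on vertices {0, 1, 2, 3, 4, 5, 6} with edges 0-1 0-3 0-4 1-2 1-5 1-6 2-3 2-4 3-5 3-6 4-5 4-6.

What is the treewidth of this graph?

A width-3 tree decomposition is:
Bags: B1 = {1, 3, 4, 6}  B2 = {0, 1, 3, 4}  B3 = {1, 3, 4, 5}  B4 = {1, 2, 3, 4}
Tree: B1–B2, B2–B3, B3–B4
The largest bag has 4 vertices, giving width 3; this decomposition certifies tw(G) ≤ 3. For the lower bound: the 4 vertex sets {1,6}, {0,3}, {4}, {5} are disjoint, each induces a connected subgraph, and every pair is joined by at least one edge of G. Contracting each set to a single vertex therefore yields K_{4} as a minor, and since treewidth is minor-monotone, tw(G) ≥ tw(K_{4}) = 3. Therefore the treewidth is 3.

3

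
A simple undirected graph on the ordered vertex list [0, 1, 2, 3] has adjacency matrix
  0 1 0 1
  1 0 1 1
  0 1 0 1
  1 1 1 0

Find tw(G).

A width-2 tree decomposition is:
Bags: B1 = {1, 2, 3}  B2 = {0, 1, 3}
Tree: B1–B2
The largest bag has 3 vertices, giving width 2; this decomposition certifies tw(G) ≤ 2. Conversely, {0, 1, 3} is a clique of size 3, and the vertices of any clique must share a bag in every tree decomposition; so some bag has ≥ 3 vertices and tw(G) ≥ 2. Combining the bounds, tw(G) = 2.

2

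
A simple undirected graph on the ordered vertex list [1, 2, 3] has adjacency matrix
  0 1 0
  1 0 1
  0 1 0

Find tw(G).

A width-1 tree decomposition is:
Bags: B1 = {2, 3}  B2 = {1, 2}
Tree: B1–B2
Each bag holds 2 vertices, so the decomposition has width 1, which upper-bounds the treewidth. Any graph with an edge has treewidth ≥ 1, and G has the edge 2–3. Therefore the treewidth is 1.

1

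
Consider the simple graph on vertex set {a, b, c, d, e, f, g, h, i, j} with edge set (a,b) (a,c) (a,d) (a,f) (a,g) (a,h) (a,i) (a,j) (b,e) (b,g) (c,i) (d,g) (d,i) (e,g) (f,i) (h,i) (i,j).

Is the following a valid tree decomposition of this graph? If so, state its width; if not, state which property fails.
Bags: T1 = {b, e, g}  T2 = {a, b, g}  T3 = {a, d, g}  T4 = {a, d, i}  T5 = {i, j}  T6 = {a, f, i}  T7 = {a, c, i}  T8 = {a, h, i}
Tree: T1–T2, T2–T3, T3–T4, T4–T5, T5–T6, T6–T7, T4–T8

No — edge (a,j) lies in no bag.

A tree decomposition must satisfy three properties: every vertex lies in some bag; for every edge, both endpoints lie together in some bag; and for every vertex, the bags containing it form a connected subtree. Here edge (a,j) lies in no bag, so the decomposition is invalid.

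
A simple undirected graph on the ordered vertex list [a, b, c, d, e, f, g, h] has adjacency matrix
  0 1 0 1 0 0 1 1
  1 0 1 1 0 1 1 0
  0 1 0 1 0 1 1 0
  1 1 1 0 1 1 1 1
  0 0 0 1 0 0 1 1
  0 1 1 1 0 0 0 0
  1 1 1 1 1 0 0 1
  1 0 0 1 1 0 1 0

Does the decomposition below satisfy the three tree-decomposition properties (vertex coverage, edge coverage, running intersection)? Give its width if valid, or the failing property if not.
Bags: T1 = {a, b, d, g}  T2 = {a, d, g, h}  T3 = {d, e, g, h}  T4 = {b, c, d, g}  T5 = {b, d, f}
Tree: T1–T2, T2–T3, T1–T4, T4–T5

A tree decomposition must satisfy three properties: every vertex lies in some bag; for every edge, both endpoints lie together in some bag; and for every vertex, the bags containing it form a connected subtree. Here edge (c,f) lies in no bag, so the decomposition is invalid.

No — edge (c,f) lies in no bag.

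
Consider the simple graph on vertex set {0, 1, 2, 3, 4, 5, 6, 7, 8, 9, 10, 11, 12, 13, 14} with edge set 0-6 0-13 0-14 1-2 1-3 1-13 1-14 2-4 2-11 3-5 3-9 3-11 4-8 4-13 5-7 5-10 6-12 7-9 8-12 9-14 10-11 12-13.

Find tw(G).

3

A width-3 tree decomposition is:
Bags: B1 = {5, 7, 9, 10}  B2 = {3, 5, 9, 10}  B3 = {3, 9, 10, 11}  B4 = {3, 9, 11, 14}  B5 = {1, 3, 11, 14}  B6 = {1, 2, 11, 14}  B7 = {0, 1, 2, 14}  B8 = {0, 1, 2, 13}  B9 = {0, 2, 4, 13}  B10 = {0, 4, 6, 13}  B11 = {4, 6, 12, 13}  B12 = {4, 6, 8, 12}
Tree: B1–B2, B2–B3, B3–B4, B4–B5, B5–B6, B6–B7, B7–B8, B8–B9, B9–B10, B10–B11, B11–B12
Every bag has size at most 4, so the width is 4 − 1 = 3 and tw(G) ≤ 3. For the lower bound: the 4 vertex sets {5,7,10}, {9}, {3}, {1,2,11,14} are disjoint, each induces a connected subgraph, and every pair is joined by at least one edge of G. Contracting each set to a single vertex therefore yields K_{4} as a minor, and since treewidth is minor-monotone, tw(G) ≥ tw(K_{4}) = 3. The upper and lower bounds meet at 3, so that is the treewidth.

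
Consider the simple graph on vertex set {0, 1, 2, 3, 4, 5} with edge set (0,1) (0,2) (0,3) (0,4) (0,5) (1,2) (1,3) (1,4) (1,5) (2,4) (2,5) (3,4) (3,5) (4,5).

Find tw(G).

4

A width-4 tree decomposition is:
Bags: B1 = {0, 1, 2, 4, 5}  B2 = {0, 1, 3, 4, 5}
Tree: B1–B2
Every bag has size at most 5, so the width is 5 − 1 = 4 and tw(G) ≤ 4. On the other hand G contains the 5-clique {0, 1, 2, 4, 5}. A clique must lie in a single bag of any decomposition, so no decomposition can have width below 4. Therefore the treewidth is 4.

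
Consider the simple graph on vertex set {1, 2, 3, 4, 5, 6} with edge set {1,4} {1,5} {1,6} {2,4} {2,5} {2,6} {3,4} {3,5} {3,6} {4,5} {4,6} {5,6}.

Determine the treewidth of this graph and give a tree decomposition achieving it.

Treewidth 3.
One such decomposition:
Bags: B1 = {2, 4, 5, 6}  B2 = {1, 4, 5, 6}  B3 = {3, 4, 5, 6}
Tree: B1–B2, B2–B3

The largest bag has 4 vertices, giving width 3; this decomposition certifies tw(G) ≤ 3. Conversely, {1, 4, 5, 6} is a clique of size 4, and the vertices of any clique must share a bag in every tree decomposition; so some bag has ≥ 4 vertices and tw(G) ≥ 3. Hence tw(G) = 3 exactly.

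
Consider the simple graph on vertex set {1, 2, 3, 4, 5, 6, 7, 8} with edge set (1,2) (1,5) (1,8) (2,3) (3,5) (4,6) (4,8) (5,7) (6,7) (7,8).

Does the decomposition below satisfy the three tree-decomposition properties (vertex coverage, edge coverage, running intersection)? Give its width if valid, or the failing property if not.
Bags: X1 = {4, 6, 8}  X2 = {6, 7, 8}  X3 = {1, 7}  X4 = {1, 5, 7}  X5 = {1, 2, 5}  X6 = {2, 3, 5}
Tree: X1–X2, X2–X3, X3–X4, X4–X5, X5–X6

No — edge (8,1) lies in no bag.

A tree decomposition must satisfy three properties: every vertex lies in some bag; for every edge, both endpoints lie together in some bag; and for every vertex, the bags containing it form a connected subtree. Here edge (8,1) lies in no bag, so the decomposition is invalid.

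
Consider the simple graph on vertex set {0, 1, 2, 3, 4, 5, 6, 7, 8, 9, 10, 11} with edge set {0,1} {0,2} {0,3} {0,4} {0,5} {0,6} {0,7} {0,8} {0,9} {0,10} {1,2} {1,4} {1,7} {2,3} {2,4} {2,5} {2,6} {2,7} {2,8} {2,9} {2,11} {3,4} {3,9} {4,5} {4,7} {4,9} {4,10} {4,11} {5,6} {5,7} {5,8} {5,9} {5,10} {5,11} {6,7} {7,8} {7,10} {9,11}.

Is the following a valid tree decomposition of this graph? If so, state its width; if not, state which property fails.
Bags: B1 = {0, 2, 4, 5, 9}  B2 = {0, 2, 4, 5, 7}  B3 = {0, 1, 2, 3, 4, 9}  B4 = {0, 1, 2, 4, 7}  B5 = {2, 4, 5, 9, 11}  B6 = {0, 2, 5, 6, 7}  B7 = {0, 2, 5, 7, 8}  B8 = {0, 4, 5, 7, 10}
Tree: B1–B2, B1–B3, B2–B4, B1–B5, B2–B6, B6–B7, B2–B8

A tree decomposition must satisfy three properties: every vertex lies in some bag; for every edge, both endpoints lie together in some bag; and for every vertex, the bags containing it form a connected subtree. Here bags containing vertex 1 are not connected in the tree, so the decomposition is invalid.

No — bags containing vertex 1 are not connected in the tree.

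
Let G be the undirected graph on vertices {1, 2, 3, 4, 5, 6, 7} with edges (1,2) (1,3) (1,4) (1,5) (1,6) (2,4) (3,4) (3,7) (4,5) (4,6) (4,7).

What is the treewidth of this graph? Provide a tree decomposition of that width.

Treewidth 2.
One optimal decomposition is:
Bags: B1 = {1, 4, 5}  B2 = {1, 3, 4}  B3 = {1, 2, 4}  B4 = {3, 4, 7}  B5 = {1, 4, 6}
Tree: B1–B2, B2–B3, B2–B4, B2–B5

Each bag holds 3 vertices, so the decomposition has width 2, which upper-bounds the treewidth. For the lower bound, the 3 vertices {1, 2, 4} are pairwise adjacent, and any tree decomposition puts a clique entirely inside one bag — forcing width ≥ 2. Combining the bounds, tw(G) = 2.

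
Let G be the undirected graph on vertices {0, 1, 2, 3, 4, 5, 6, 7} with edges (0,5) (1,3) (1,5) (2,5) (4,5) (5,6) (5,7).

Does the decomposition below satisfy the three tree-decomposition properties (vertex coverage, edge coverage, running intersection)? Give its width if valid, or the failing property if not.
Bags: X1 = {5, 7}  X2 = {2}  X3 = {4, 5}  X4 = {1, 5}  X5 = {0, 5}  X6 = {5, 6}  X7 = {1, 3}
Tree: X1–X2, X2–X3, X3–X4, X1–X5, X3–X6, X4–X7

A tree decomposition must satisfy three properties: every vertex lies in some bag; for every edge, both endpoints lie together in some bag; and for every vertex, the bags containing it form a connected subtree. Here edge (5,2) lies in no bag, so the decomposition is invalid.

No — edge (5,2) lies in no bag.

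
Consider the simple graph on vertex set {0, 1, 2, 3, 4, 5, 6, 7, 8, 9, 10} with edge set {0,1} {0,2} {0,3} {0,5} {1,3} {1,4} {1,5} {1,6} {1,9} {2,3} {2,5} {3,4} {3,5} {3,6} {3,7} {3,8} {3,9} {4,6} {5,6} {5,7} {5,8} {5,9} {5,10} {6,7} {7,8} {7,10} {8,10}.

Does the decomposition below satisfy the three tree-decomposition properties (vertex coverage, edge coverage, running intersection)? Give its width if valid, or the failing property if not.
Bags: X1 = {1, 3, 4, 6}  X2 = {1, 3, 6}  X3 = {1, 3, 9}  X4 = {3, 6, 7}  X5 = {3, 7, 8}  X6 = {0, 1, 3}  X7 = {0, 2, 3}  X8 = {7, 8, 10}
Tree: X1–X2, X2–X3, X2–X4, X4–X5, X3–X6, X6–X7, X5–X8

A tree decomposition must satisfy three properties: every vertex lies in some bag; for every edge, both endpoints lie together in some bag; and for every vertex, the bags containing it form a connected subtree. Here vertex 5 appears in no bag, so the decomposition is invalid.

No — vertex 5 appears in no bag.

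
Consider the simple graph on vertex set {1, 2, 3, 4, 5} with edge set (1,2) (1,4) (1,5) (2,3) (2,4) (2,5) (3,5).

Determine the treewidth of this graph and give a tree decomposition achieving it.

Each bag holds 3 vertices, so the decomposition has width 2, which upper-bounds the treewidth. For the lower bound, the 3 vertices {1, 2, 4} are pairwise adjacent, and any tree decomposition puts a clique entirely inside one bag — forcing width ≥ 2. Combining the bounds, tw(G) = 2.

Treewidth 2.
Bags: B1 = {1, 2, 5}  B2 = {1, 2, 4}  B3 = {2, 3, 5}
Tree: B1–B2, B1–B3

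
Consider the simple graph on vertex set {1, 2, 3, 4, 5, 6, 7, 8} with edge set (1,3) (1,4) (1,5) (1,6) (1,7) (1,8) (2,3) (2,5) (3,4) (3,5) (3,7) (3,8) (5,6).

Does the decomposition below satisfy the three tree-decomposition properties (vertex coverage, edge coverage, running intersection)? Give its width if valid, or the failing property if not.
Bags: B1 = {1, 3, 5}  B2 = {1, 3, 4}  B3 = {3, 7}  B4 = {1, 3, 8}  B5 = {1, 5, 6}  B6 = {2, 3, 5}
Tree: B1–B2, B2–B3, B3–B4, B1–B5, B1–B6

A tree decomposition must satisfy three properties: every vertex lies in some bag; for every edge, both endpoints lie together in some bag; and for every vertex, the bags containing it form a connected subtree. Here edge (1,7) lies in no bag, so the decomposition is invalid.

No — edge (1,7) lies in no bag.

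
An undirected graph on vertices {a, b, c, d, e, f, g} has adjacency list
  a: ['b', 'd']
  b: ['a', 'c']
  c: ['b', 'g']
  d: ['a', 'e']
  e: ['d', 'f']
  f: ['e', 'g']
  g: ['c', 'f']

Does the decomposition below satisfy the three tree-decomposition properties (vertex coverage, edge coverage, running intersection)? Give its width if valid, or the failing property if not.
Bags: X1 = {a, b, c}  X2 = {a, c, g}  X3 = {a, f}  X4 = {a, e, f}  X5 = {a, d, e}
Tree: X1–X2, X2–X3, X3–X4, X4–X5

No — edge (g,f) lies in no bag.

A tree decomposition must satisfy three properties: every vertex lies in some bag; for every edge, both endpoints lie together in some bag; and for every vertex, the bags containing it form a connected subtree. Here edge (g,f) lies in no bag, so the decomposition is invalid.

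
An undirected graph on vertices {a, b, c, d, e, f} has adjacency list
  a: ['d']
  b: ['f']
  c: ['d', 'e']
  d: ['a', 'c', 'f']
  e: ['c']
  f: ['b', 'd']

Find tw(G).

1

A width-1 tree decomposition is:
Bags: B1 = {c, d}  B2 = {a, d}  B3 = {d, f}  B4 = {c, e}  B5 = {b, f}
Tree: B1–B2, B2–B3, B1–B4, B3–B5
The largest bag has 2 vertices, giving width 1; this decomposition certifies tw(G) ≤ 1. G has an edge, so its treewidth is at least 1. Hence tw(G) = 1 exactly.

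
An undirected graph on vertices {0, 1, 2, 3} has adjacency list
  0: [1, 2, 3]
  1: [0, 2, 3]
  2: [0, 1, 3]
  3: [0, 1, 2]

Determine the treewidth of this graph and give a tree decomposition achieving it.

Treewidth 3.
One optimal decomposition is:
Bags: B1 = {0, 1, 2, 3}
Tree: (single bag)

A single bag containing all 4 vertices is trivially a valid decomposition of width 3. Conversely, {0, 1, 2, 3} is a clique of size 4, and the vertices of any clique must share a bag in every tree decomposition; so some bag has ≥ 4 vertices and tw(G) ≥ 3. Combining the bounds, tw(G) = 3.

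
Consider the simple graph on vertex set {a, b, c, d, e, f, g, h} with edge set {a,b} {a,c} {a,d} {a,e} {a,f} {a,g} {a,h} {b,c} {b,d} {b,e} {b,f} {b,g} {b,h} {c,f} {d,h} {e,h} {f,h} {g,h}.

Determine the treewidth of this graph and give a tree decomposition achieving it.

Treewidth 3.
Bags: B1 = {a, b, f, h}  B2 = {a, b, e, h}  B3 = {a, b, d, h}  B4 = {a, b, c, f}  B5 = {a, b, g, h}
Tree: B1–B2, B2–B3, B1–B4, B2–B5

Each bag holds 4 vertices, so the decomposition has width 3, which upper-bounds the treewidth. On the other hand G contains the 4-clique {a, b, d, h}. A clique must lie in a single bag of any decomposition, so no decomposition can have width below 3. Hence tw(G) = 3 exactly.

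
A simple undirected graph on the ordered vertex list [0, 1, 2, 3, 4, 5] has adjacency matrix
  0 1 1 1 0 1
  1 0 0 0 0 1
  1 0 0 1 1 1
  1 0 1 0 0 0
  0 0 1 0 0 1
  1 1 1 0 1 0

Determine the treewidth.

2

A width-2 tree decomposition is:
Bags: B1 = {0, 1, 5}  B2 = {0, 2, 5}  B3 = {2, 4, 5}  B4 = {0, 2, 3}
Tree: B1–B2, B2–B3, B2–B4
Each bag holds 3 vertices, so the decomposition has width 2, which upper-bounds the treewidth. Conversely, {0, 1, 5} is a clique of size 3, and the vertices of any clique must share a bag in every tree decomposition; so some bag has ≥ 3 vertices and tw(G) ≥ 2. Combining the bounds, tw(G) = 2.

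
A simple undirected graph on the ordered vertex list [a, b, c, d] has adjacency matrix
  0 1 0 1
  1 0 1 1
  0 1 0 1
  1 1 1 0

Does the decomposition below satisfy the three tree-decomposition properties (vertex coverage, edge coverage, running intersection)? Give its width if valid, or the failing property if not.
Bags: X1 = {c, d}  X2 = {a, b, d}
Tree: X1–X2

A tree decomposition must satisfy three properties: every vertex lies in some bag; for every edge, both endpoints lie together in some bag; and for every vertex, the bags containing it form a connected subtree. Here edge (b,c) lies in no bag, so the decomposition is invalid.

No — edge (b,c) lies in no bag.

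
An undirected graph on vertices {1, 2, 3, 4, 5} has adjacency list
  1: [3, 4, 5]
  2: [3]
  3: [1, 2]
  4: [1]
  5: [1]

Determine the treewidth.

1

A width-1 tree decomposition is:
Bags: B1 = {1, 4}  B2 = {1, 3}  B3 = {2, 3}  B4 = {1, 5}
Tree: B1–B2, B2–B3, B2–B4
Every bag has size at most 2, so the width is 2 − 1 = 1 and tw(G) ≤ 1. Since G has at least one edge (e.g. 4–1), it is not an edgeless graph, so tw(G) ≥ 1. Hence tw(G) = 1 exactly.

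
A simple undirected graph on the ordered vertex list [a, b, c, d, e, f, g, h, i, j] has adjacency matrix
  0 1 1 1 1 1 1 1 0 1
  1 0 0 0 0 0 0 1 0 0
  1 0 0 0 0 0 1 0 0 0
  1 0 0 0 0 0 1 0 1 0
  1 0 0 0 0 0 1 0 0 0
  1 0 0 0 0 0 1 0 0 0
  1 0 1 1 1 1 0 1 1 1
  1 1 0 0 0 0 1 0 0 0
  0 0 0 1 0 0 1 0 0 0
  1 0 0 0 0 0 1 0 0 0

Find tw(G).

2

A width-2 tree decomposition is:
Bags: B1 = {d, g, i}  B2 = {a, d, g}  B3 = {a, g, h}  B4 = {a, c, g}  B5 = {a, g, j}  B6 = {a, f, g}  B7 = {a, b, h}  B8 = {a, e, g}
Tree: B1–B2, B2–B3, B2–B4, B4–B5, B3–B6, B3–B7, B4–B8
Every bag has size at most 3, so the width is 3 − 1 = 2 and tw(G) ≤ 2. For the lower bound, the 3 vertices {a, d, g} are pairwise adjacent, and any tree decomposition puts a clique entirely inside one bag — forcing width ≥ 2. Therefore the treewidth is 2.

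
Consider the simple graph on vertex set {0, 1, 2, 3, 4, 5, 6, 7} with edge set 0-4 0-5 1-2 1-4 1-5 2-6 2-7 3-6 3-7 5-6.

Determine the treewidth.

A width-2 tree decomposition is:
Bags: B1 = {0, 4, 5}  B2 = {1, 4, 5}  B3 = {1, 5, 6}  B4 = {1, 2, 6}  B5 = {2, 3, 6}  B6 = {2, 3, 7}
Tree: B1–B2, B2–B3, B3–B4, B4–B5, B5–B6
Each bag holds 3 vertices, so the decomposition has width 2, which upper-bounds the treewidth. The edges 0–4–1–5–0 form a cycle, so G is not a tree and its treewidth is at least 2. The upper and lower bounds meet at 2, so that is the treewidth.

2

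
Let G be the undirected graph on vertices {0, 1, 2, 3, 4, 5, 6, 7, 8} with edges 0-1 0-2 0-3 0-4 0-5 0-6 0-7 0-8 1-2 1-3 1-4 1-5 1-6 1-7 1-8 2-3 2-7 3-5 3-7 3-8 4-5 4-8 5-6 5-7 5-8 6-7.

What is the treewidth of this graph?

4

A width-4 tree decomposition is:
Bags: B1 = {0, 1, 3, 5, 8}  B2 = {0, 1, 4, 5, 8}  B3 = {0, 1, 3, 5, 7}  B4 = {0, 1, 5, 6, 7}  B5 = {0, 1, 2, 3, 7}
Tree: B1–B2, B1–B3, B3–B4, B3–B5
The largest bag has 5 vertices, giving width 4; this decomposition certifies tw(G) ≤ 4. On the other hand G contains the 5-clique {0, 1, 2, 3, 7}. A clique must lie in a single bag of any decomposition, so no decomposition can have width below 4. Therefore the treewidth is 4.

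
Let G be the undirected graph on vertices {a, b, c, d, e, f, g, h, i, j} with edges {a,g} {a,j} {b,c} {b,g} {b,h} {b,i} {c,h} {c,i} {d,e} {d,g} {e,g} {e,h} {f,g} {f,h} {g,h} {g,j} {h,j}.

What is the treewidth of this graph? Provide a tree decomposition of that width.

Every bag has size at most 3, so the width is 3 − 1 = 2 and tw(G) ≤ 2. For the lower bound, the 3 vertices {d, e, g} are pairwise adjacent, and any tree decomposition puts a clique entirely inside one bag — forcing width ≥ 2. Combining the bounds, tw(G) = 2.

Treewidth 2.
One such decomposition:
Bags: B1 = {f, g, h}  B2 = {g, h, j}  B3 = {b, g, h}  B4 = {e, g, h}  B5 = {a, g, j}  B6 = {d, e, g}  B7 = {b, c, h}  B8 = {b, c, i}
Tree: B1–B2, B2–B3, B1–B4, B2–B5, B4–B6, B3–B7, B7–B8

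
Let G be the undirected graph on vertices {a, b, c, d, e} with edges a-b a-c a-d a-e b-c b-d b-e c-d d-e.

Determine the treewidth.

A width-3 tree decomposition is:
Bags: B1 = {a, b, c, d}  B2 = {a, b, d, e}
Tree: B1–B2
Every bag has size at most 4, so the width is 4 − 1 = 3 and tw(G) ≤ 3. Conversely, {a, b, d, e} is a clique of size 4, and the vertices of any clique must share a bag in every tree decomposition; so some bag has ≥ 4 vertices and tw(G) ≥ 3. Therefore the treewidth is 3.

3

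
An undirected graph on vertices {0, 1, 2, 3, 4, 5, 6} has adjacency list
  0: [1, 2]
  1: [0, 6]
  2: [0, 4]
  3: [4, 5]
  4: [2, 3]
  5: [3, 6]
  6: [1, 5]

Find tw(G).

2

A width-2 tree decomposition is:
Bags: B1 = {3, 5, 6}  B2 = {1, 3, 6}  B3 = {0, 1, 3}  B4 = {0, 2, 3}  B5 = {2, 3, 4}
Tree: B1–B2, B2–B3, B3–B4, B4–B5
The largest bag has 3 vertices, giving width 2; this decomposition certifies tw(G) ≤ 2. Since 3–5–6–1–0–2–4–3 is a cycle in G, G is not acyclic. Forests are exactly the graphs of treewidth ≤ 1, so tw(G) ≥ 2. Hence tw(G) = 2 exactly.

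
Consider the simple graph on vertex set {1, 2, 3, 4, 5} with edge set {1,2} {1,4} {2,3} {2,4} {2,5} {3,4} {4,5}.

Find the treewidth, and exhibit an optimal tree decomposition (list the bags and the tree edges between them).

The largest bag has 3 vertices, giving width 2; this decomposition certifies tw(G) ≤ 2. On the other hand G contains the 3-clique {1, 2, 4}. A clique must lie in a single bag of any decomposition, so no decomposition can have width below 2. Hence tw(G) = 2 exactly.

Treewidth 2.
One such decomposition:
Bags: B1 = {1, 2, 4}  B2 = {2, 4, 5}  B3 = {2, 3, 4}
Tree: B1–B2, B1–B3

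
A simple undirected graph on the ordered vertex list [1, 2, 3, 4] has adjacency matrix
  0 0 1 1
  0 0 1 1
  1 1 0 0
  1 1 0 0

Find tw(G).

2

A width-2 tree decomposition is:
Bags: B1 = {2, 3, 4}  B2 = {1, 3, 4}
Tree: B1–B2
Each bag holds 3 vertices, so the decomposition has width 2, which upper-bounds the treewidth. The edges 3–2–4–1–3 form a cycle, so G is not a tree and its treewidth is at least 2. Combining the bounds, tw(G) = 2.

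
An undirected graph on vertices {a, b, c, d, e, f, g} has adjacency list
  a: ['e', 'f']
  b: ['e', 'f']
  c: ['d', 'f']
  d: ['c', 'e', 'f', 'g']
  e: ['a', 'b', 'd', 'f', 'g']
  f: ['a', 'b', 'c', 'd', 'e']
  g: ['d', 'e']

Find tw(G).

A width-2 tree decomposition is:
Bags: B1 = {d, e, f}  B2 = {c, d, f}  B3 = {a, e, f}  B4 = {b, e, f}  B5 = {d, e, g}
Tree: B1–B2, B1–B3, B3–B4, B1–B5
The largest bag has 3 vertices, giving width 2; this decomposition certifies tw(G) ≤ 2. On the other hand G contains the 3-clique {d, e, g}. A clique must lie in a single bag of any decomposition, so no decomposition can have width below 2. Hence tw(G) = 2 exactly.

2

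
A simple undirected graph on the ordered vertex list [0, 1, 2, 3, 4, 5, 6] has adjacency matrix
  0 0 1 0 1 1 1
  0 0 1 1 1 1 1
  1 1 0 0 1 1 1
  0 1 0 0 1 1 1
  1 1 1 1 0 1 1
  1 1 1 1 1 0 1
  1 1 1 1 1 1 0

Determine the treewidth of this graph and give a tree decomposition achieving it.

Treewidth 4.
One such decomposition:
Bags: B1 = {1, 2, 4, 5, 6}  B2 = {1, 3, 4, 5, 6}  B3 = {0, 2, 4, 5, 6}
Tree: B1–B2, B1–B3

Every bag has size at most 5, so the width is 5 − 1 = 4 and tw(G) ≤ 4. For the lower bound, the 5 vertices {0, 2, 4, 5, 6} are pairwise adjacent, and any tree decomposition puts a clique entirely inside one bag — forcing width ≥ 4. Combining the bounds, tw(G) = 4.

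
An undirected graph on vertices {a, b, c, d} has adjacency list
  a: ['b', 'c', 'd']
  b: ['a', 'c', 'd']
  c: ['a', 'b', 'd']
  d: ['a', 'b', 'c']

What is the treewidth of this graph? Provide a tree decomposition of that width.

Treewidth 3.
One optimal decomposition is:
Bags: B1 = {a, b, c, d}
Tree: (single bag)

With just one bag of size 4, the width is 4 − 1 = 3, so tw(G) ≤ 3. For the lower bound, the 4 vertices {a, b, c, d} are pairwise adjacent, and any tree decomposition puts a clique entirely inside one bag — forcing width ≥ 3. The upper and lower bounds meet at 3, so that is the treewidth.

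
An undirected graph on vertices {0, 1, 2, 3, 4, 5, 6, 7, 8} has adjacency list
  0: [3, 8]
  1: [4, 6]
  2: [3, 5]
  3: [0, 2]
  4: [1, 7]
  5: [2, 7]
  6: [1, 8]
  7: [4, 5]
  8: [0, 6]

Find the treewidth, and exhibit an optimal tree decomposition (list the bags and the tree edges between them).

The largest bag has 3 vertices, giving width 2; this decomposition certifies tw(G) ≤ 2. Since 2–5–7–4–1–6–8–0–3–2 is a cycle in G, G is not acyclic. Forests are exactly the graphs of treewidth ≤ 1, so tw(G) ≥ 2. Therefore the treewidth is 2.

Treewidth 2.
Bags: B1 = {2, 5, 7}  B2 = {2, 4, 7}  B3 = {1, 2, 4}  B4 = {1, 2, 6}  B5 = {2, 6, 8}  B6 = {0, 2, 8}  B7 = {0, 2, 3}
Tree: B1–B2, B2–B3, B3–B4, B4–B5, B5–B6, B6–B7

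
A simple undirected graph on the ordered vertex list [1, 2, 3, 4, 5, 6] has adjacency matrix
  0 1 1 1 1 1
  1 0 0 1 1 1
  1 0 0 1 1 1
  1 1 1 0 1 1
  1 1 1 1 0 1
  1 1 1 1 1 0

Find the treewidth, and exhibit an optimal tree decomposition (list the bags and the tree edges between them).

The largest bag has 5 vertices, giving width 4; this decomposition certifies tw(G) ≤ 4. Conversely, {1, 2, 4, 5, 6} is a clique of size 5, and the vertices of any clique must share a bag in every tree decomposition; so some bag has ≥ 5 vertices and tw(G) ≥ 4. Hence tw(G) = 4 exactly.

Treewidth 4.
One such decomposition:
Bags: B1 = {1, 3, 4, 5, 6}  B2 = {1, 2, 4, 5, 6}
Tree: B1–B2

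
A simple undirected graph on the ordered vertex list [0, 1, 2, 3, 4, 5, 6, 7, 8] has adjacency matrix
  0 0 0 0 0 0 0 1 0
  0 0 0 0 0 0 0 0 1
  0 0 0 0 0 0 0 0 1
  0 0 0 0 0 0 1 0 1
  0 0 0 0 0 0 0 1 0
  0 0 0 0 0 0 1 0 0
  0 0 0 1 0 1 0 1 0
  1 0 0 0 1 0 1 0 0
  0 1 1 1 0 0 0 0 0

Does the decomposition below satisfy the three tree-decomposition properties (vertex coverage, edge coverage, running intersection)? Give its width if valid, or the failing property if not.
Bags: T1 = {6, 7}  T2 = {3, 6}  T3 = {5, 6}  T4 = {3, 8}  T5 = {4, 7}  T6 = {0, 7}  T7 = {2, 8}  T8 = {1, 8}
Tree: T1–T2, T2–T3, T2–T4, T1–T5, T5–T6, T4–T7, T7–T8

Vertex coverage: the bags together contain {0, 1, 2, 3, 4, 5, 6, 7, 8}, the full vertex set. Edge coverage: each edge of G has both endpoints in at least one bag. Running intersection: for every vertex, the bags containing it form a connected subtree. All three properties hold, so this is a valid tree decomposition of width max|bag| − 1 = 1, and hence tw(G) ≤ 1.

Yes; width 1.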